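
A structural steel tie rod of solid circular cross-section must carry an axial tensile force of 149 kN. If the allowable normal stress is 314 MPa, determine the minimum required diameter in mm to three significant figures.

24.6 mm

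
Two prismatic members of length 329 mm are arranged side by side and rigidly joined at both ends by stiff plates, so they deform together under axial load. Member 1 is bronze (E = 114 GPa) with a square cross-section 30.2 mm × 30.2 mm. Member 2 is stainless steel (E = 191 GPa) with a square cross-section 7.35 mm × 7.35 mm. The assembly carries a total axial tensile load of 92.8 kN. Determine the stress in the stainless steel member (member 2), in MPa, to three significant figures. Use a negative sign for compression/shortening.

155 MPa

A_1 = 912 mm².
A_2 = 54.02 mm².
Equal strain + equilibrium ⇒ each member carries load in proportion to AE: A₁E₁ = 104000000 N, A₂E₂ = 10320000 N, ΣAE = 114300000 N.
σ₂ = P·E₂/ΣAE = 92800·191000/114300000 = 155.1 MPa.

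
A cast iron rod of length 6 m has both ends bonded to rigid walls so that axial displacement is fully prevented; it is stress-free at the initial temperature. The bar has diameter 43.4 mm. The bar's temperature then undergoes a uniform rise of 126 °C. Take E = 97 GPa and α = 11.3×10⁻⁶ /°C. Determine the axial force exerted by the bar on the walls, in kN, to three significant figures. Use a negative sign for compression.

-204 kN

Free thermal expansion αLΔT = 11.3e-6 · 6000 · 126 = 8.543 mm.
The walls impose strain ε = −(8.543)/6000 = -1.4238e-03; σ = Eε = 97000 · -1.4238e-03 = -138.1 MPa.
Wall reaction R = σ·A = -138.1·1479 = -204300 N = -204.3 kN.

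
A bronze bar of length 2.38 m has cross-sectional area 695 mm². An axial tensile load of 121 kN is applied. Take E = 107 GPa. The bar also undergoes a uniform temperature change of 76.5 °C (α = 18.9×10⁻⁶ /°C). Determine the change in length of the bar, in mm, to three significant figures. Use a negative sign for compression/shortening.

7.31 mm

δ_mech = NL/(AE) = 121000·2380/(695·107000) = 3.873 mm.
δ_thermal = αLΔT = 18.9e-6·2380·76.5 = 3.441 mm.
δ = δ_mech + δ_thermal = 7.314 mm.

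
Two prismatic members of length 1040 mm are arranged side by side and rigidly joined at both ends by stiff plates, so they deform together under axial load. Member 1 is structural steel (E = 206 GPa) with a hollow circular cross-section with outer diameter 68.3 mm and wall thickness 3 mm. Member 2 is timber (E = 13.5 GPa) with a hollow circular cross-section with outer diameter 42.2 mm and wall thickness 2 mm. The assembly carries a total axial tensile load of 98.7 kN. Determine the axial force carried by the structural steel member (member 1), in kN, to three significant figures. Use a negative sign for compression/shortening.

96.1 kN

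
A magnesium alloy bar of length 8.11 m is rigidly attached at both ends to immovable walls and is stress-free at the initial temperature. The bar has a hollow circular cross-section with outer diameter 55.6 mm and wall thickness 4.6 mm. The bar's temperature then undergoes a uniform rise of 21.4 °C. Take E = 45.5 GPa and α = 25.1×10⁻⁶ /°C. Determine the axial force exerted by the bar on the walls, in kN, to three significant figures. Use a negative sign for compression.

Free thermal expansion αLΔT = 25.1e-6 · 8110 · 21.4 = 4.356 mm.
The walls impose strain ε = −(4.356)/8110 = -5.3714e-04; σ = Eε = 45500 · -5.3714e-04 = -24.44 MPa.
Wall reaction R = σ·A = -24.44·737 = -18010 N = -18.01 kN.

-18.0 kN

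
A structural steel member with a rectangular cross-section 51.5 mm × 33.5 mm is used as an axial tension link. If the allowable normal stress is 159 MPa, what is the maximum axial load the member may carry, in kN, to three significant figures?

274 kN

A = 1725 mm².
P_max = σ_allow · A = 159 · 1725 = 274300 N = 274.3 kN.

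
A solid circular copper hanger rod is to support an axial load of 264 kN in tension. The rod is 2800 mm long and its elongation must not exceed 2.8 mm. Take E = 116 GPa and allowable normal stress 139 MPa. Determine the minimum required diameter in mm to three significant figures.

53.8 mm

Required area A ≥ P/σ_allow = 264000/139 = 1899 mm².
For a solid circular section, d ≥ √(4A/π) = 49.18 mm.
Elongation limit: A ≥ PL/(Eδ_allow) = 264000·2800/(116000·2.8) = 2276 mm² ⇒ d ≥ 53.83 mm.
The elongation limit governs.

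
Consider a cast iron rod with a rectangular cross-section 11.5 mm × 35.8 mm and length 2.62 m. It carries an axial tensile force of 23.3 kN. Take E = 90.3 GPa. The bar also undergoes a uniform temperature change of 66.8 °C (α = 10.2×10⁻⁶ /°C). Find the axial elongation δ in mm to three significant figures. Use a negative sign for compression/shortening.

A = 411.7 mm².
δ_mech = NL/(AE) = 23300·2620/(411.7·90300) = 1.642 mm.
δ_thermal = αLΔT = 10.2e-6·2620·66.8 = 1.785 mm.
δ = δ_mech + δ_thermal = 3.427 mm.

3.43 mm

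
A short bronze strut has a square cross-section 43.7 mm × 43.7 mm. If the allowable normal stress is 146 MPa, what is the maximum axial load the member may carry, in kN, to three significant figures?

279 kN

A = 1910 mm².
P_max = σ_allow · A = 146 · 1910 = 278800 N = 278.8 kN.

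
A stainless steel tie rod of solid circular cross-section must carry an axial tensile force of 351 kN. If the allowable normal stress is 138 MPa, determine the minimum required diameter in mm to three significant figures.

56.9 mm

Required area A ≥ P/σ_allow = 351000/138 = 2543 mm².
For a solid circular section, d ≥ √(4A/π) = 56.91 mm.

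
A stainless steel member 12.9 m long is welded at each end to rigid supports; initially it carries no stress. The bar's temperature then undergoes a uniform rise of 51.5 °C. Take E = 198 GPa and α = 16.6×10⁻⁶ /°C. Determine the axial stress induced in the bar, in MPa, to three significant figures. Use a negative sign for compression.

Free thermal expansion αLΔT = 16.6e-6 · 12900 · 51.5 = 11.03 mm.
The walls impose strain ε = −(11.03)/12900 = -8.5490e-04; σ = Eε = 198000 · -8.5490e-04 = -169.3 MPa.

-169 MPa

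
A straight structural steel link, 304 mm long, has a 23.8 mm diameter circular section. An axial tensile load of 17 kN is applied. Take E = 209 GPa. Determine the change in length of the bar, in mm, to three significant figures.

0.0556 mm

A = 444.9 mm².
δ_mech = NL/(AE) = 17000·304/(444.9·209000) = 0.05558 mm.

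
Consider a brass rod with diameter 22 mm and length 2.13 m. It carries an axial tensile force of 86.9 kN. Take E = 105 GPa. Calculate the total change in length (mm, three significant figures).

4.64 mm

A = 380.1 mm².
δ_mech = NL/(AE) = 86900·2130/(380.1·105000) = 4.637 mm.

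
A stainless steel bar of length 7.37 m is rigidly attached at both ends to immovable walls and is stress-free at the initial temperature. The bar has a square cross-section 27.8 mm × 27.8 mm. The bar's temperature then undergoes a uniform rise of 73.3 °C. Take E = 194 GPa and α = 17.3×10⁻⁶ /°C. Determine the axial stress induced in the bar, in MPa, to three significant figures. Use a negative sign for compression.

Free thermal expansion αLΔT = 17.3e-6 · 7370 · 73.3 = 9.346 mm.
The walls impose strain ε = −(9.346)/7370 = -1.2681e-03; σ = Eε = 194000 · -1.2681e-03 = -246 MPa.

-246 MPa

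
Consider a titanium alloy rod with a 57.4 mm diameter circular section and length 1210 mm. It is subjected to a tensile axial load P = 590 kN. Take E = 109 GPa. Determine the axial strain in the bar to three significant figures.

0.00209

A = 2588 mm².
σ = N/A = 228 MPa; ε = σ/E = 228/109000 = 2.092e-03.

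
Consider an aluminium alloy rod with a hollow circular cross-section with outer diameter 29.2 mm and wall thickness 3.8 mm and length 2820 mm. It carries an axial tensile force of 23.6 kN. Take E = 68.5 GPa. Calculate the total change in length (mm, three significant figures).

3.20 mm

A = 303.2 mm².
δ_mech = NL/(AE) = 23600·2820/(303.2·68500) = 3.204 mm.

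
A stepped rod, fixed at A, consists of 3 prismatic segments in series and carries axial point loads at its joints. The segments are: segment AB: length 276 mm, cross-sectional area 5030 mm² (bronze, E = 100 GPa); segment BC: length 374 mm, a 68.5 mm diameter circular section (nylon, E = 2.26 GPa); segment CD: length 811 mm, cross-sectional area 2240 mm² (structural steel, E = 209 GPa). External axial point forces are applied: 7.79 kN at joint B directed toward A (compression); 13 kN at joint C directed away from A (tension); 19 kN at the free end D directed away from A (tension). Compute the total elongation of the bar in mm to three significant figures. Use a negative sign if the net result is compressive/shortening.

1.48 mm

Internal axial forces (sectioning from the free end, tension +): N_CD = 19 kN, N_BC = 32 kN, N_AB = 24.21 kN.
A_BC = 3685 mm².
δ_AB = 24210·276/(5030·100000) = 0.01328 mm
δ_BC = 32000·374/(3685·2260) = 1.437 mm
δ_CD = 19000·811/(2240·209000) = 0.03291 mm
δ = Σδ_i = 1.483 mm.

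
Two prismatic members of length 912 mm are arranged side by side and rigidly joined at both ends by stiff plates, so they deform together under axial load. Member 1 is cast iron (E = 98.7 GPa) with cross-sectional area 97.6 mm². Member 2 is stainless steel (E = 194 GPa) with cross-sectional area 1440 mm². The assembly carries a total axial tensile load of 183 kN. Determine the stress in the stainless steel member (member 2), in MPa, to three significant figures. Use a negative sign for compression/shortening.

123 MPa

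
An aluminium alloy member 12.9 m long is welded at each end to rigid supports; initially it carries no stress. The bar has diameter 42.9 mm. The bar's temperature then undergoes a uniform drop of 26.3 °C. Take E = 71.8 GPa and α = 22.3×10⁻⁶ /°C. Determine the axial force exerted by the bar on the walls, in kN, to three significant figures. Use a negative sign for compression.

60.9 kN

Free thermal expansion αLΔT = 22.3e-6 · 12900 · -26.3 = -7.566 mm.
The walls impose strain ε = −(-7.566)/12900 = 5.8649e-04; σ = Eε = 71800 · 5.8649e-04 = 42.11 MPa.
Wall reaction R = σ·A = 42.11·1445 = 60870 N = 60.87 kN.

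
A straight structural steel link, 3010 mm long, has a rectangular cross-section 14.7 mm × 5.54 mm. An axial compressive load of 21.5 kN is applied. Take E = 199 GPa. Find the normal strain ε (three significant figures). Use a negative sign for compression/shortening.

-0.00133

A = 81.44 mm².
σ = N/A = -264 MPa; ε = σ/E = -264/199000 = -1.327e-03.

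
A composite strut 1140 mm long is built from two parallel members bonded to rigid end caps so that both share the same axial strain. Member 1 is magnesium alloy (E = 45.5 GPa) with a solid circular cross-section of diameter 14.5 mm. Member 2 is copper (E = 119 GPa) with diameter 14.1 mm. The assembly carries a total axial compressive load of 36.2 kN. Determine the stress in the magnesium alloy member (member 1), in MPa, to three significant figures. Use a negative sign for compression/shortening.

-63.1 MPa

A_1 = 165.1 mm².
A_2 = 156.1 mm².
Equal strain + equilibrium ⇒ each member carries load in proportion to AE: A₁E₁ = 7513000 N, A₂E₂ = 18580000 N, ΣAE = 26090000 N.
σ₁ = P·E₁/ΣAE = -36200·45500/26090000 = -63.12 MPa.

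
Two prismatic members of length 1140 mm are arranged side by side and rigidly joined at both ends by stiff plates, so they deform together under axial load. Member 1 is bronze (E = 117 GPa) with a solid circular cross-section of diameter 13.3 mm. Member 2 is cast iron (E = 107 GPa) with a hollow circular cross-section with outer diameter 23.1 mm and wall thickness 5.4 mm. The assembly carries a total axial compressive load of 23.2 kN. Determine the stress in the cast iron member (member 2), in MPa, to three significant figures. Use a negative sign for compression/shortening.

-51.3 MPa

A_1 = 138.9 mm².
A_2 = 300.3 mm².
Equal strain + equilibrium ⇒ each member carries load in proportion to AE: A₁E₁ = 16250000 N, A₂E₂ = 32130000 N, ΣAE = 48380000 N.
σ₂ = P·E₂/ΣAE = -23200·107000/48380000 = -51.31 MPa.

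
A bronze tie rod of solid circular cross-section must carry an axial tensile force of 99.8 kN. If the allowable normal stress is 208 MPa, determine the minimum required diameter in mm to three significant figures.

Required area A ≥ P/σ_allow = 99800/208 = 479.8 mm².
For a solid circular section, d ≥ √(4A/π) = 24.72 mm.

24.7 mm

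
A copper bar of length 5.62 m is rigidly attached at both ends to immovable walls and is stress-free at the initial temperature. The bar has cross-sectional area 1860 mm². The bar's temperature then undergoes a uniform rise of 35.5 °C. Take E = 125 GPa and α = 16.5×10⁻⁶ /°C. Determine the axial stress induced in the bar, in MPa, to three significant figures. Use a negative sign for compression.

Free thermal expansion αLΔT = 16.5e-6 · 5620 · 35.5 = 3.292 mm.
The walls impose strain ε = −(3.292)/5620 = -5.8575e-04; σ = Eε = 125000 · -5.8575e-04 = -73.22 MPa.

-73.2 MPa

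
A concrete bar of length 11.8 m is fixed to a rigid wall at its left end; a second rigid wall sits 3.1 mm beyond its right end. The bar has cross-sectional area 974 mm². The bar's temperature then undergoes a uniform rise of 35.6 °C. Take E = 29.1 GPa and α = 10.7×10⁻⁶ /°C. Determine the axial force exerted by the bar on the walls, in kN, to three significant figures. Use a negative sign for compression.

-3.35 kN

Free thermal expansion αLΔT = 10.7e-6 · 11800 · 35.6 = 4.495 mm.
The walls engage after the gap closes; constrained expansion = 4.495 − 3.1 = 1.395 mm.
The walls impose strain ε = −(1.395)/11800 = -1.1821e-04; σ = Eε = 29100 · -1.1821e-04 = -3.44 MPa.
Wall reaction R = σ·A = -3.44·974 = -3350 N = -3.35 kN.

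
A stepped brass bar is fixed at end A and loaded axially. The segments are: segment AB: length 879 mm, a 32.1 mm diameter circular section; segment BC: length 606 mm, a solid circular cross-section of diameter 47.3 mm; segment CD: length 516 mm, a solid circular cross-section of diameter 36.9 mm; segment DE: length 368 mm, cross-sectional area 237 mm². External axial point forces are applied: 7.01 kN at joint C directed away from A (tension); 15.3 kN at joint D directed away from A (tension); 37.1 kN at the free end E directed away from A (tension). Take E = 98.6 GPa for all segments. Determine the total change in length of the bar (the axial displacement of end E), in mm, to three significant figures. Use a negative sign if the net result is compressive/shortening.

1.70 mm

Internal axial forces (sectioning from the free end, tension +): N_DE = 37.1 kN, N_CD = 52.4 kN, N_BC = 59.41 kN, N_AB = 59.41 kN.
A_AB = 809.3 mm².
A_BC = 1757 mm².
A_CD = 1069 mm².
δ_AB = 59410·879/(809.3·98600) = 0.6544 mm
δ_BC = 59410·606/(1757·98600) = 0.2078 mm
δ_CD = 52400·516/(1069·98600) = 0.2564 mm
δ_DE = 37100·368/(237·98600) = 0.5842 mm
δ = Σδ_i = 1.703 mm.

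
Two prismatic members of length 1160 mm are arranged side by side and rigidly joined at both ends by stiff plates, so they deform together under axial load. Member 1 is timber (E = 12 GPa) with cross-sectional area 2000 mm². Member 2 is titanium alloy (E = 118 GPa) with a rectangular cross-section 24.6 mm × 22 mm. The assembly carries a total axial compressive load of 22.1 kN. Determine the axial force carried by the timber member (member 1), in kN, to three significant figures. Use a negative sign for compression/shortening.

A_2 = 541.2 mm².
Equal strain + equilibrium ⇒ each member carries load in proportion to AE: A₁E₁ = 24000000 N, A₂E₂ = 63860000 N, ΣAE = 87860000 N.
F₁ = P·A₁E₁/ΣAE = -22100·24000000/87860000 = -6037 N.

-6.04 kN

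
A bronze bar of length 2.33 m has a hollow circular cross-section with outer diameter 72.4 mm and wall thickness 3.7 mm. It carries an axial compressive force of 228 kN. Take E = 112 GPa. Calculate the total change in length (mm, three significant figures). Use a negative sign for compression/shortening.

A = 798.6 mm².
δ_mech = NL/(AE) = -228000·2330/(798.6·112000) = -5.94 mm.

-5.94 mm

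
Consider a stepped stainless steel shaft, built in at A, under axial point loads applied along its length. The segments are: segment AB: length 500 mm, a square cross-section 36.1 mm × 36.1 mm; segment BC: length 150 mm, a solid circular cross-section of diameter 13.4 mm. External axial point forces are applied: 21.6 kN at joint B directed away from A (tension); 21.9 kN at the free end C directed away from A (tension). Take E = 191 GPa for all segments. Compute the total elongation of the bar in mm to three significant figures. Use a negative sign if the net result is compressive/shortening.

0.209 mm

Internal axial forces (sectioning from the free end, tension +): N_BC = 21.9 kN, N_AB = 43.5 kN.
A_AB = 1303 mm².
A_BC = 141 mm².
δ_AB = 43500·500/(1303·191000) = 0.08738 mm
δ_BC = 21900·150/(141·191000) = 0.122 mm
δ = Σδ_i = 0.2093 mm.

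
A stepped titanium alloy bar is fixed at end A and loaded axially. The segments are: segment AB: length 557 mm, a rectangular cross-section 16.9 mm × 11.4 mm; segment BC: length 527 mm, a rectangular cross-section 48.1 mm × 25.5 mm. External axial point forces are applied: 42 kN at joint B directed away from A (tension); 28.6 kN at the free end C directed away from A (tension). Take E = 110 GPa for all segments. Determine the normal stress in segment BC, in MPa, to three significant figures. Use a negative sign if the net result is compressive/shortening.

23.3 MPa

Internal axial forces (sectioning from the free end, tension +): N_BC = 28.6 kN, N_AB = 70.6 kN.
A_BC = 1227 mm².
σ_BC = N_BC/A_BC = 28600/1227 = 23.32 MPa.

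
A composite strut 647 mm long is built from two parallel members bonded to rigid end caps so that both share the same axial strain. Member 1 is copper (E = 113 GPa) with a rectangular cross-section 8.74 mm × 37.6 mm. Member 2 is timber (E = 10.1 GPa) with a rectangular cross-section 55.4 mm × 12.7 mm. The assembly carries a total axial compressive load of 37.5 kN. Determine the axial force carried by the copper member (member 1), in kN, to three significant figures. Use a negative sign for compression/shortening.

A_1 = 328.6 mm².
A_2 = 703.6 mm².
Equal strain + equilibrium ⇒ each member carries load in proportion to AE: A₁E₁ = 37130000 N, A₂E₂ = 7106000 N, ΣAE = 44240000 N.
F₁ = P·A₁E₁/ΣAE = -37500·37130000/44240000 = -31480 N.

-31.5 kN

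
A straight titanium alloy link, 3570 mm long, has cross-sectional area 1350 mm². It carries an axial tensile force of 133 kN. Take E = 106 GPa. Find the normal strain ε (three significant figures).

σ = N/A = 98.52 MPa; ε = σ/E = 98.52/106000 = 9.294e-04.

9.29e-04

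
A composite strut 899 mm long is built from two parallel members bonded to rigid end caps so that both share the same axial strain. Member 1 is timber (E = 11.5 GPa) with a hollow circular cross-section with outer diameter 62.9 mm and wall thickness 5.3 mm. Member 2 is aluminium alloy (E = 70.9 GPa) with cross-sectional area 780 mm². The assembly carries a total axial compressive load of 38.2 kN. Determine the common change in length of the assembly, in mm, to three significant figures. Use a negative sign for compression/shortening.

A_1 = 959.1 mm².
Equal strain + equilibrium ⇒ each member carries load in proportion to AE: A₁E₁ = 11030000 N, A₂E₂ = 55300000 N, ΣAE = 66330000 N.
δ = PL/ΣAE = -38200·899/66330000 = -0.5177 mm.

-0.518 mm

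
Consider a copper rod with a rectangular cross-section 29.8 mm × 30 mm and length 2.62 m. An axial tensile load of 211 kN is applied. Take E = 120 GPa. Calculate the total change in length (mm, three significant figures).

A = 894 mm².
δ_mech = NL/(AE) = 211000·2620/(894·120000) = 5.153 mm.

5.15 mm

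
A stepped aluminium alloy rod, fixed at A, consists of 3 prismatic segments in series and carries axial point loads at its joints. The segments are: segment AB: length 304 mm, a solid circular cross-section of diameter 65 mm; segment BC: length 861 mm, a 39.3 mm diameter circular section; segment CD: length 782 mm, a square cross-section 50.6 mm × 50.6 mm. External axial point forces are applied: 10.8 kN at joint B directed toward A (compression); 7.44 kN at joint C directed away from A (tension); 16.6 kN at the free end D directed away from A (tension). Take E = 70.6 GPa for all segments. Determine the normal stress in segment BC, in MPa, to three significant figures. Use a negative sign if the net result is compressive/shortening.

19.8 MPa

Internal axial forces (sectioning from the free end, tension +): N_CD = 16.6 kN, N_BC = 24.04 kN, N_AB = 13.24 kN.
A_BC = 1213 mm².
σ_BC = N_BC/A_BC = 24040/1213 = 19.82 MPa.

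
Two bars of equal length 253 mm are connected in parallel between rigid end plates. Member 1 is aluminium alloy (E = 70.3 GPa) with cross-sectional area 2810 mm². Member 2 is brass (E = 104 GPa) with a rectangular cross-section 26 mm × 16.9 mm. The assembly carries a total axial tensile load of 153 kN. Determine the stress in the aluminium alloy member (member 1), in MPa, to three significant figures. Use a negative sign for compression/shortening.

44.2 MPa

A_2 = 439.4 mm².
Equal strain + equilibrium ⇒ each member carries load in proportion to AE: A₁E₁ = 197500000 N, A₂E₂ = 45700000 N, ΣAE = 243200000 N.
σ₁ = P·E₁/ΣAE = 153000·70300/243200000 = 44.22 MPa.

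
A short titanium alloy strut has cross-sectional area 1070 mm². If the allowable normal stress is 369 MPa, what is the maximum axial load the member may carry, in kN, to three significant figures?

P_max = σ_allow · A = 369 · 1070 = 394800 N = 394.8 kN.

395 kN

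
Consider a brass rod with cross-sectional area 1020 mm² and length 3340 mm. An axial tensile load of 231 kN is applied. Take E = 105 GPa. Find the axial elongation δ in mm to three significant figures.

7.20 mm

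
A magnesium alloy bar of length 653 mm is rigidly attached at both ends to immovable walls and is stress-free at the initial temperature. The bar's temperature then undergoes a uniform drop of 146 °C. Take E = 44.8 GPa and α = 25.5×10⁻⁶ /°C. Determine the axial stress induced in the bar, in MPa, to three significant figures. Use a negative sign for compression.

Free thermal expansion αLΔT = 25.5e-6 · 653 · -146 = -2.431 mm.
The walls impose strain ε = −(-2.431)/653 = 3.7230e-03; σ = Eε = 44800 · 3.7230e-03 = 166.8 MPa.

167 MPa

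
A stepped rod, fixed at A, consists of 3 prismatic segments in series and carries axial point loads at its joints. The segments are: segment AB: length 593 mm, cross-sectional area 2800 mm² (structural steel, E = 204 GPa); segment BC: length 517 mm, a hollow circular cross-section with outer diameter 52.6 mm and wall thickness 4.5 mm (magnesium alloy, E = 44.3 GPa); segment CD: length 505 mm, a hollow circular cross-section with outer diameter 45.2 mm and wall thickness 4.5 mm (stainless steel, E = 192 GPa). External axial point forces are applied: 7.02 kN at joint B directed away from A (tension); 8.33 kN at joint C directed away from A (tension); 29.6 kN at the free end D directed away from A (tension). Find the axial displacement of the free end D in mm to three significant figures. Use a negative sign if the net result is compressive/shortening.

Internal axial forces (sectioning from the free end, tension +): N_CD = 29.6 kN, N_BC = 37.93 kN, N_AB = 44.95 kN.
A_BC = 680 mm².
A_CD = 575.4 mm².
δ_AB = 44950·593/(2800·204000) = 0.04667 mm
δ_BC = 37930·517/(680·44300) = 0.651 mm
δ_CD = 29600·505/(575.4·192000) = 0.1353 mm
δ = Σδ_i = 0.8329 mm.

0.833 mm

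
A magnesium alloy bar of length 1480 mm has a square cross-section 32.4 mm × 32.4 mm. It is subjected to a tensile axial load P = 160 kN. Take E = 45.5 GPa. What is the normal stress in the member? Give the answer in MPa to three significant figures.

A = 1050 mm².
σ = N/A = 160000/1050 = 152.4 MPa.

152 MPa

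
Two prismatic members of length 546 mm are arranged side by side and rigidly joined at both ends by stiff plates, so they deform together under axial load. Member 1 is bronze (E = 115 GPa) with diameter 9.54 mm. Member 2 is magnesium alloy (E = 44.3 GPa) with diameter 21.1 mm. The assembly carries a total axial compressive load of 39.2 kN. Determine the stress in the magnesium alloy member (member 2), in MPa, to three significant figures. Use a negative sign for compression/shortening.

-73.2 MPa

A_1 = 71.48 mm².
A_2 = 349.7 mm².
Equal strain + equilibrium ⇒ each member carries load in proportion to AE: A₁E₁ = 8220000 N, A₂E₂ = 15490000 N, ΣAE = 23710000 N.
σ₂ = P·E₂/ΣAE = -39200·44300/23710000 = -73.24 MPa.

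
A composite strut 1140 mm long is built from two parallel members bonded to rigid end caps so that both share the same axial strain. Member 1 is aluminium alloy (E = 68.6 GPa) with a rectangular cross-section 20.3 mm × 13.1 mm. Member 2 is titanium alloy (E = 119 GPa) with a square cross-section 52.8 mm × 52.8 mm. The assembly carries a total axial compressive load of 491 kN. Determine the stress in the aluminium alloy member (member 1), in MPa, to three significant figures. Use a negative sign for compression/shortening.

-96.2 MPa

A_1 = 265.9 mm².
A_2 = 2788 mm².
Equal strain + equilibrium ⇒ each member carries load in proportion to AE: A₁E₁ = 18240000 N, A₂E₂ = 331800000 N, ΣAE = 350000000 N.
σ₁ = P·E₁/ΣAE = -491000·68600/350000000 = -96.24 MPa.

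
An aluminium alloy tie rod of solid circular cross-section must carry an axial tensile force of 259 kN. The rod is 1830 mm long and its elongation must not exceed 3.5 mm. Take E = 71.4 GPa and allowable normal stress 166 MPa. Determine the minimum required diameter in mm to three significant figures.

Required area A ≥ P/σ_allow = 259000/166 = 1560 mm².
For a solid circular section, d ≥ √(4A/π) = 44.57 mm.
Elongation limit: A ≥ PL/(Eδ_allow) = 259000·1830/(71400·3.5) = 1897 mm² ⇒ d ≥ 49.14 mm.
The elongation limit governs.

49.1 mm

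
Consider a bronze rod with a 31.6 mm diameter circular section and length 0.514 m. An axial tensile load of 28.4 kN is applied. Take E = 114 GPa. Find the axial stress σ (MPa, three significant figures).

36.2 MPa

A = 784.3 mm².
σ = N/A = 28400/784.3 = 36.21 MPa.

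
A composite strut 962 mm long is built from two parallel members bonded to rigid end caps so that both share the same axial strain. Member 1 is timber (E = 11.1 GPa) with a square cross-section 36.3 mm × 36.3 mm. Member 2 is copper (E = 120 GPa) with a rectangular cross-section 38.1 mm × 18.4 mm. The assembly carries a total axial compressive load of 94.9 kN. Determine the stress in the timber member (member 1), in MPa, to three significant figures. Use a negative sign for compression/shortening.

-10.7 MPa

A_1 = 1318 mm².
A_2 = 701 mm².
Equal strain + equilibrium ⇒ each member carries load in proportion to AE: A₁E₁ = 14630000 N, A₂E₂ = 84120000 N, ΣAE = 98750000 N.
σ₁ = P·E₁/ΣAE = -94900·11100/98750000 = -10.67 MPa.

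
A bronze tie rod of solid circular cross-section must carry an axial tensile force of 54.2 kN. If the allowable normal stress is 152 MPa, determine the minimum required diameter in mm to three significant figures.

21.3 mm

Required area A ≥ P/σ_allow = 54200/152 = 356.6 mm².
For a solid circular section, d ≥ √(4A/π) = 21.31 mm.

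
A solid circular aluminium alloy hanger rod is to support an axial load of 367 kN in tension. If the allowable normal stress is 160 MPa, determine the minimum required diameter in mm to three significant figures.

54.0 mm

Required area A ≥ P/σ_allow = 367000/160 = 2294 mm².
For a solid circular section, d ≥ √(4A/π) = 54.04 mm.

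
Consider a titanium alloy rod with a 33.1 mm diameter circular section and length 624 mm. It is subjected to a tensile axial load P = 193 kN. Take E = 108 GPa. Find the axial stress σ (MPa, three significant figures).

A = 860.5 mm².
σ = N/A = 193000/860.5 = 224.3 MPa.

224 MPa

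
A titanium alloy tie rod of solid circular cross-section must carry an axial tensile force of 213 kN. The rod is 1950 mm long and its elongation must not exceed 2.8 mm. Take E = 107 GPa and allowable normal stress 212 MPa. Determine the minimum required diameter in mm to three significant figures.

Required area A ≥ P/σ_allow = 213000/212 = 1005 mm².
For a solid circular section, d ≥ √(4A/π) = 35.77 mm.
Elongation limit: A ≥ PL/(Eδ_allow) = 213000·1950/(107000·2.8) = 1386 mm² ⇒ d ≥ 42.01 mm.
The elongation limit governs.

42.0 mm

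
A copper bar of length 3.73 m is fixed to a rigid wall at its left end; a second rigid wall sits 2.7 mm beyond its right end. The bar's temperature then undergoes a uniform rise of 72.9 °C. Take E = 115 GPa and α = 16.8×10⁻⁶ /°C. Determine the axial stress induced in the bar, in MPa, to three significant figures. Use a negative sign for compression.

-57.6 MPa

Free thermal expansion αLΔT = 16.8e-6 · 3730 · 72.9 = 4.568 mm.
The walls engage after the gap closes; constrained expansion = 4.568 − 2.7 = 1.868 mm.
The walls impose strain ε = −(1.868)/3730 = -5.0086e-04; σ = Eε = 115000 · -5.0086e-04 = -57.6 MPa.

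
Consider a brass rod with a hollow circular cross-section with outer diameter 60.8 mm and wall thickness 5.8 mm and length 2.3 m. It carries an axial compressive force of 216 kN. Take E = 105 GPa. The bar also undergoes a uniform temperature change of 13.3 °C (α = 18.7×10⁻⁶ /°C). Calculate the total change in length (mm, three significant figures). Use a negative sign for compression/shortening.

-4.15 mm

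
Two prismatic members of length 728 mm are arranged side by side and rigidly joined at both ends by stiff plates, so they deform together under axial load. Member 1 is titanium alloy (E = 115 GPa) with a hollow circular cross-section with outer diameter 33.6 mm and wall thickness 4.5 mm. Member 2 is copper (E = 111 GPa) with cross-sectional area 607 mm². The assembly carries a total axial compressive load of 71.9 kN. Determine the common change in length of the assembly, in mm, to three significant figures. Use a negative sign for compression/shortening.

-0.456 mm

A_1 = 411.4 mm².
Equal strain + equilibrium ⇒ each member carries load in proportion to AE: A₁E₁ = 47310000 N, A₂E₂ = 67380000 N, ΣAE = 114700000 N.
δ = PL/ΣAE = -71900·728/114700000 = -0.4564 mm.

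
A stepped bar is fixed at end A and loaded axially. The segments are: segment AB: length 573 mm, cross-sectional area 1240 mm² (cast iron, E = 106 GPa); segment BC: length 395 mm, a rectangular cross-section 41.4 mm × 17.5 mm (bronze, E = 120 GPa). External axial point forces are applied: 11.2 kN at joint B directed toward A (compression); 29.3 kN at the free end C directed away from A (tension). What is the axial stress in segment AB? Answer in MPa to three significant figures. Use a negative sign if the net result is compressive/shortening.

14.6 MPa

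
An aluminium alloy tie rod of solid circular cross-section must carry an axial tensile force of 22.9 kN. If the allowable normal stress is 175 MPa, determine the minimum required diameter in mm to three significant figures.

Required area A ≥ P/σ_allow = 22900/175 = 130.9 mm².
For a solid circular section, d ≥ √(4A/π) = 12.91 mm.

12.9 mm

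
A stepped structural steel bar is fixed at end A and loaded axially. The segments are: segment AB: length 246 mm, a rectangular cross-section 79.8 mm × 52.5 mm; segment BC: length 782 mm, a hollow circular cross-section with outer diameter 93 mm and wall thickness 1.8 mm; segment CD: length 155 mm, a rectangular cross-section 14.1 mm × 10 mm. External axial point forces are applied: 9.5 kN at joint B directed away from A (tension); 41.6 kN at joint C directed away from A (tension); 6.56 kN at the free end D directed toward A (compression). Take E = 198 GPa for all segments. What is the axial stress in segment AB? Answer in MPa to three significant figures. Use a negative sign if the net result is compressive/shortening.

10.6 MPa

Internal axial forces (sectioning from the free end, tension +): N_CD = -6.56 kN, N_BC = 35.04 kN, N_AB = 44.54 kN.
A_AB = 4190 mm².
σ_AB = N_AB/A_AB = 44540/4190 = 10.63 MPa.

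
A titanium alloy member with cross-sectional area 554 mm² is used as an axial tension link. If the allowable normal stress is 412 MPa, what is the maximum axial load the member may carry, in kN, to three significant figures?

P_max = σ_allow · A = 412 · 554 = 228200 N = 228.2 kN.

228 kN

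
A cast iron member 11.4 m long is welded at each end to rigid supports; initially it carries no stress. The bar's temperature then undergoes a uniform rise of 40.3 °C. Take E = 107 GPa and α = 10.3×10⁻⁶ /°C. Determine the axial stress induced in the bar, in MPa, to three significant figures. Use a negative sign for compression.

-44.4 MPa

Free thermal expansion αLΔT = 10.3e-6 · 11400 · 40.3 = 4.732 mm.
The walls impose strain ε = −(4.732)/11400 = -4.1509e-04; σ = Eε = 107000 · -4.1509e-04 = -44.41 MPa.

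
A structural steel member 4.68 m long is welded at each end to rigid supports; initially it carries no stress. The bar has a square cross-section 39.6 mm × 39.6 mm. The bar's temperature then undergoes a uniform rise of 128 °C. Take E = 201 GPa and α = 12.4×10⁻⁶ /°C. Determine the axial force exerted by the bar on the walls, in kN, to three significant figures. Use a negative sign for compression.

-500 kN

Free thermal expansion αLΔT = 12.4e-6 · 4680 · 128 = 7.428 mm.
The walls impose strain ε = −(7.428)/4680 = -1.5872e-03; σ = Eε = 201000 · -1.5872e-03 = -319 MPa.
Wall reaction R = σ·A = -319·1568 = -500300 N = -500.3 kN.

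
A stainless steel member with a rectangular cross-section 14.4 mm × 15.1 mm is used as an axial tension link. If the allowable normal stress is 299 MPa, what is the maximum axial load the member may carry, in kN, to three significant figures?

A = 217.4 mm².
P_max = σ_allow · A = 299 · 217.4 = 65010 N = 65.01 kN.

65.0 kN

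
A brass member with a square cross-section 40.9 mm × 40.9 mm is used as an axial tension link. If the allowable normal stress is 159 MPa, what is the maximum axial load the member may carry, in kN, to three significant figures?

A = 1673 mm².
P_max = σ_allow · A = 159 · 1673 = 266000 N = 266 kN.

266 kN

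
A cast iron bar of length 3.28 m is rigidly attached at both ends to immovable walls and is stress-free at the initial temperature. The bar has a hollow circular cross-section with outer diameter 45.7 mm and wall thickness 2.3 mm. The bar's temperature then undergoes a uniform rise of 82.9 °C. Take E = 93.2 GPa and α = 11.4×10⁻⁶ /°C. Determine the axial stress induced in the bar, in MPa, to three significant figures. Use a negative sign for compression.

Free thermal expansion αLΔT = 11.4e-6 · 3280 · 82.9 = 3.1 mm.
The walls impose strain ε = −(3.1)/3280 = -9.4506e-04; σ = Eε = 93200 · -9.4506e-04 = -88.08 MPa.

-88.1 MPa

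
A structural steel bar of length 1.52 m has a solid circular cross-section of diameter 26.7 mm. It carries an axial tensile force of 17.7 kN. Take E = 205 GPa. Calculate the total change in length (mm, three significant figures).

0.234 mm

A = 559.9 mm².
δ_mech = NL/(AE) = 17700·1520/(559.9·205000) = 0.2344 mm.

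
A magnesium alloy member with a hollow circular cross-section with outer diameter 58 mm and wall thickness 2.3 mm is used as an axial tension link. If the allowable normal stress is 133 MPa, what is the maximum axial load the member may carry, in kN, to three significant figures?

53.5 kN

A = 402.5 mm².
P_max = σ_allow · A = 133 · 402.5 = 53530 N = 53.53 kN.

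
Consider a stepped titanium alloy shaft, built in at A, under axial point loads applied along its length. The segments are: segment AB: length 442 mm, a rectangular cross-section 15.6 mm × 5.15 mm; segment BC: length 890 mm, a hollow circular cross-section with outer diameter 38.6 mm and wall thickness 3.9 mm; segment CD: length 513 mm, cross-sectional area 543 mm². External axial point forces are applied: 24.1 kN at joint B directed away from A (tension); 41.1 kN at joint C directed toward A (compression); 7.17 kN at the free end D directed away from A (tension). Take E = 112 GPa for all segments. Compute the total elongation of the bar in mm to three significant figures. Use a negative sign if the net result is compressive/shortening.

Internal axial forces (sectioning from the free end, tension +): N_CD = 7.17 kN, N_BC = -33.93 kN, N_AB = -9.83 kN.
A_AB = 80.34 mm².
A_BC = 425.2 mm².
δ_AB = -9830·442/(80.34·112000) = -0.4829 mm
δ_BC = -33930·890/(425.2·112000) = -0.6342 mm
δ_CD = 7170·513/(543·112000) = 0.06048 mm
δ = Σδ_i = -1.057 mm.

-1.06 mm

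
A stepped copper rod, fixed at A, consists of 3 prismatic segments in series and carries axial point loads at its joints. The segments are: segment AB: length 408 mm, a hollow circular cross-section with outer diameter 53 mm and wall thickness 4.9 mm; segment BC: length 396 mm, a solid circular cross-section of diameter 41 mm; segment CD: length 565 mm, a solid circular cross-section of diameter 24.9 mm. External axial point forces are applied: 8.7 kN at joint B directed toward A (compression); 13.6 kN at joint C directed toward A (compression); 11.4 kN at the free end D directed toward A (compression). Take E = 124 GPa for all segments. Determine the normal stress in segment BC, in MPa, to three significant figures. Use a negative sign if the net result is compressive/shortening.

Internal axial forces (sectioning from the free end, tension +): N_CD = -11.4 kN, N_BC = -25 kN, N_AB = -33.7 kN.
A_BC = 1320 mm².
σ_BC = N_BC/A_BC = -25000/1320 = -18.94 MPa.

-18.9 MPa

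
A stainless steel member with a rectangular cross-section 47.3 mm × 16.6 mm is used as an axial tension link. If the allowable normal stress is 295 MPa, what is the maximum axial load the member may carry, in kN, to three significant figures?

A = 785.2 mm².
P_max = σ_allow · A = 295 · 785.2 = 231600 N = 231.6 kN.

232 kN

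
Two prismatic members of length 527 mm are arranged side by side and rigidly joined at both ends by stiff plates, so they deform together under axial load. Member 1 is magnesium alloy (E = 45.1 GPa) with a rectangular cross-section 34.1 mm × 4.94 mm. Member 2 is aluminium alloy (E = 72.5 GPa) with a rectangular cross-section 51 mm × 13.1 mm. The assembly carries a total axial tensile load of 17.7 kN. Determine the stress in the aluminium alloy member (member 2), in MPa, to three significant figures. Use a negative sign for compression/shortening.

A_1 = 168.5 mm².
A_2 = 668.1 mm².
Equal strain + equilibrium ⇒ each member carries load in proportion to AE: A₁E₁ = 7597000 N, A₂E₂ = 48440000 N, ΣAE = 56030000 N.
σ₂ = P·E₂/ΣAE = 17700·72500/56030000 = 22.9 MPa.

22.9 MPa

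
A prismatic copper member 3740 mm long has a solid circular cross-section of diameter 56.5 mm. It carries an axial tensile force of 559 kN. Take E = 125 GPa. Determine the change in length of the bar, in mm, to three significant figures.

6.67 mm

A = 2507 mm².
δ_mech = NL/(AE) = 559000·3740/(2507·125000) = 6.671 mm.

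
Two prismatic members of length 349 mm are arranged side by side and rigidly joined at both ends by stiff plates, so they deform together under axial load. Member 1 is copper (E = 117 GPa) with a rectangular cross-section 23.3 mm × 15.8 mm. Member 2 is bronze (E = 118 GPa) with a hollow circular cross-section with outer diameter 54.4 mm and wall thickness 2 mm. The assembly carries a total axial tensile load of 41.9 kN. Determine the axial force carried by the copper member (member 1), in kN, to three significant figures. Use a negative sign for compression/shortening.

A_1 = 368.1 mm².
A_2 = 329.2 mm².
Equal strain + equilibrium ⇒ each member carries load in proportion to AE: A₁E₁ = 43070000 N, A₂E₂ = 38850000 N, ΣAE = 81920000 N.
F₁ = P·A₁E₁/ΣAE = 41900·43070000/81920000 = 22030 N.

22.0 kN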